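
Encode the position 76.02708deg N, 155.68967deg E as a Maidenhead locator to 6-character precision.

QQ76ua

Offset from 180°W / 90°S: lon 335.6897°, lat 166.0271°.
Field: 335.6897/20 → 16 → Q, 166.0271/10 → 16 → Q; chars QQ.
Square: 15.6897/2 → 7, 6.0271/1 → 6; chars 76.
Subsquare: 1.6897/0.0833333 → 20 → u, 0.0271/0.0416667 → 0 → a; chars ua.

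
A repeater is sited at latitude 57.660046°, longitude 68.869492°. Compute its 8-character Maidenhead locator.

MO47kp48

Shift to the Maidenhead origin (180°W, 90°S): lon 248.86949, lat 147.66005.
Field: lon ⌊248.86949/20⌋ = 12 → M; lat ⌊147.66005/10⌋ = 14 → O.
Square: lon ⌊8.86949/2⌋ = 4; lat ⌊7.66005/1⌋ = 7.
Subsquare: lon ⌊0.86949/0.0833333⌋ = 10 → k; lat ⌊0.66005/0.0416667⌋ = 15 → p.
Extended square: lon ⌊0.03616/0.00833333⌋ = 4; lat ⌊0.03505/0.00416667⌋ = 8.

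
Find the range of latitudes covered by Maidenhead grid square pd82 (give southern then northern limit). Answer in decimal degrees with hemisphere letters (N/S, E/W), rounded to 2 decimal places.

58.00° S, 57.00° S

Field P=15, D=3: +15·20° lon, +3·10° lat → SW at lon 120°, lat -60°.
Square 8, 2: +8·2° lon, +2·1° lat → SW at lon 136°, lat -58°.
Cell spans 2° lon × 1° lat.
south 58.00° S, north 57.00° S.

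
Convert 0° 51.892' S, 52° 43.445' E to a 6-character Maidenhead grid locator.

Shift to the Maidenhead origin (180°W, 90°S): lon 232.7241, lat 89.1351.
Field (20°×10°, letters A–R): lon ⌊232.7241/20⌋ = 11 → L; lat ⌊89.1351/10⌋ = 8 → I.
Square (2°×1°, digits 0–9): lon ⌊12.7241/2⌋ = 6; lat ⌊9.1351/1⌋ = 9.
Subsquare (5′×2.5′, letters a–x): lon ⌊0.7241/0.0833333⌋ = 8 → i; lat ⌊0.1351/0.0416667⌋ = 3 → d.

LI69id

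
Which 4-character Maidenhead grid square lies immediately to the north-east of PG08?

PG19

Longitude square 0; +1 → 1.
Latitude square 8; +1 → 9.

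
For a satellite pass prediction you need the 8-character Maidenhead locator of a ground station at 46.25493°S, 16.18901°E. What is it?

JE83cr28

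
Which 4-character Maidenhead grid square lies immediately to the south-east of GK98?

HK07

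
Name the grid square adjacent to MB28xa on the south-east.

MB37ax

Longitude subsquare x = 23; +1 → 24, wraps to 0 = a, carry into square.
Longitude square 2; +1 → 3.
Latitude subsquare a = 0; −1 → -1, wraps to 23 = x, carry into square.
Latitude square 8; −1 → 7.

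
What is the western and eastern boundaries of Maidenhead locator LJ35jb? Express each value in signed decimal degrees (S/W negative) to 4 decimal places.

Field L=11, J=9: +11·20° lon, +9·10° lat → SW at lon 40°, lat 0°.
Square 3, 5: +3·2° lon, +5·1° lat → SW at lon 46°, lat 5°.
Subsquare j=9, b=1: +9·0.0833333° lon, +1·0.0416667° lat → SW at lon 46.75°, lat 5.04167°.
Cell spans 0.0833333° lon × 0.0416667° lat.
west 46.7500, east 46.8333.

46.7500, 46.8333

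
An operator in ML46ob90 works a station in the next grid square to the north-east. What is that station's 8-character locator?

ML46pb01

Longitude extended square 9; +1 → 10, wraps to 0, carry into subsquare.
Longitude subsquare o = 14; +1 → 15 = p.
Latitude extended square 0; +1 → 1.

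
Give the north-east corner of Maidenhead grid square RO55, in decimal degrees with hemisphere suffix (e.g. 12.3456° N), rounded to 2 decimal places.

56.00° N, 172.00° E

Field R=17, O=14: +17·20° lon, +14·10° lat → SW at lon 160°, lat 50°.
Square 5, 5: +5·2° lon, +5·1° lat → SW at lon 170°, lat 55°.
Cell spans 2° lon × 1° lat. NE corner is SW corner plus one full cell.
latitude 56.00° N, longitude 172.00° E.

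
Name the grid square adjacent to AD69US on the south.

Latitude subsquare s = 18; −1 → 17 = r.
The longitude characters are unchanged.

AD69ur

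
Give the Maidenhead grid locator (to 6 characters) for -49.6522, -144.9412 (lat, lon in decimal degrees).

Add 180° to longitude and 90° to latitude: 35.0588, 40.3478.
Field: lon ⌊35.0588/20⌋ = 1 → B; lat ⌊40.3478/10⌋ = 4 → E.
Square: lon ⌊15.0588/2⌋ = 7; lat ⌊0.3478/1⌋ = 0.
Subsquare: lon ⌊1.0588/0.0833333⌋ = 12 → m; lat ⌊0.3478/0.0416667⌋ = 8 → i.

BE70mi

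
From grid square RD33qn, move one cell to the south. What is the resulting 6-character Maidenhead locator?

RD33qm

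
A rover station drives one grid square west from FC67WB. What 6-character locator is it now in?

Longitude subsquare w = 22; −1 → 21 = v.
The latitude characters are unchanged.

FC67vb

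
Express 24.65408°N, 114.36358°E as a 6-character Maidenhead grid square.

Shift to the Maidenhead origin (180°W, 90°S): lon 294.3636, lat 114.6541.
Field: lon ⌊294.3636/20⌋ = 14 → O; lat ⌊114.6541/10⌋ = 11 → L.
Square: lon ⌊14.3636/2⌋ = 7; lat ⌊4.6541/1⌋ = 4.
Subsquare: lon ⌊0.3636/0.0833333⌋ = 4 → e; lat ⌊0.6541/0.0416667⌋ = 15 → p.

OL74ep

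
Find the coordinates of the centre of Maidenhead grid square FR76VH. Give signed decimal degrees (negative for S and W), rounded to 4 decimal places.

86.3125, -64.2083

Field F=5, R=17: +5·20° lon, +17·10° lat → SW at lon -80°, lat 80°.
Square 7, 6: +7·2° lon, +6·1° lat → SW at lon -66°, lat 86°.
Subsquare v=21, h=7: +21·0.0833333° lon, +7·0.0416667° lat → SW at lon -64.25°, lat 86.2917°.
Cell spans 0.0833333° lon × 0.0416667° lat. Centre is SW corner plus half of each.
latitude 86.3125, longitude -64.2083.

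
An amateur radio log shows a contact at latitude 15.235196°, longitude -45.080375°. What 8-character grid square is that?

GK75lf06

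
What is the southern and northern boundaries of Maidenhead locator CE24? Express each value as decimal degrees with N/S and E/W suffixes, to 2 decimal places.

Field C=2, E=4: +2·20° lon, +4·10° lat → SW at lon -140°, lat -50°.
Square 2, 4: +2·2° lon, +4·1° lat → SW at lon -136°, lat -46°.
Cell spans 2° lon × 1° lat.
south 46.00° S, north 45.00° S.

46.00° S, 45.00° S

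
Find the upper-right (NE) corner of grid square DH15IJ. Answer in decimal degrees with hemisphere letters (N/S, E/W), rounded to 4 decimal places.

14.5833° S, 117.2500° W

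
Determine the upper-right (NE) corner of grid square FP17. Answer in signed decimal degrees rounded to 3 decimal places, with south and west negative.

68.000, -76.000

Field F=5, P=15: +5·20° lon, +15·10° lat → SW at lon -80°, lat 60°.
Square 1, 7: +1·2° lon, +7·1° lat → SW at lon -78°, lat 67°.
Cell spans 2° lon × 1° lat. NE corner is SW corner plus one full cell.
latitude 68.000, longitude -76.000.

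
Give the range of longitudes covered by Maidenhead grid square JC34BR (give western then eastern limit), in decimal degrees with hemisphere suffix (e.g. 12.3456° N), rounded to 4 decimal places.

Field J=9, C=2: +9·20° lon, +2·10° lat → SW at lon 0°, lat -70°.
Square 3, 4: +3·2° lon, +4·1° lat → SW at lon 6°, lat -66°.
Subsquare b=1, r=17: +1·0.0833333° lon, +17·0.0416667° lat → SW at lon 6.08333°, lat -65.2917°.
Cell spans 0.0833333° lon × 0.0416667° lat.
west 6.0833° E, east 6.1667° E.

6.0833° E, 6.1667° E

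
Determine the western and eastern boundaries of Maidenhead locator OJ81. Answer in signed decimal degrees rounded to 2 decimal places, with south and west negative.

Field O=14, J=9: +14·20° lon, +9·10° lat → SW at lon 100°, lat 0°.
Square 8, 1: +8·2° lon, +1·1° lat → SW at lon 116°, lat 1°.
Cell spans 2° lon × 1° lat.
west 116.00, east 118.00.

116.00, 118.00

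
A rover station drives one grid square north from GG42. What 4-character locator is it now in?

GG43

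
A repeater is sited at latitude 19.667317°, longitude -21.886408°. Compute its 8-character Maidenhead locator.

Add 180° to longitude and 90° to latitude: 158.11359, 109.66732.
Field: lon ⌊158.11359/20⌋ = 7 → H; lat ⌊109.66732/10⌋ = 10 → K.
Square: lon ⌊18.11359/2⌋ = 9; lat ⌊9.66732/1⌋ = 9.
Subsquare: lon ⌊0.11359/0.0833333⌋ = 1 → b; lat ⌊0.66732/0.0416667⌋ = 16 → q.
Extended square: lon ⌊0.03026/0.00833333⌋ = 3; lat ⌊0.00065/0.00416667⌋ = 0.

HK99bq30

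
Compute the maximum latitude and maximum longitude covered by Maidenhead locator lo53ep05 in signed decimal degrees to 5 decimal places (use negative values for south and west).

53.65000, 50.34167

Field L=11, O=14: +11·20° lon, +14·10° lat → SW at lon 40°, lat 50°.
Square 5, 3: +5·2° lon, +3·1° lat → SW at lon 50°, lat 53°.
Subsquare e=4, p=15: +4·0.0833333° lon, +15·0.0416667° lat → SW at lon 50.3333°, lat 53.625°.
Extended square 0, 5: +0·0.00833333° lon, +5·0.00416667° lat → SW at lon 50.3333°, lat 53.6458°.
Cell spans 0.00833333° lon × 0.00416667° lat. NE corner is SW corner plus one full cell.
latitude 53.65000, longitude 50.34167.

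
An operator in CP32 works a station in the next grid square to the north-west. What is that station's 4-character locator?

CP23

Longitude square 3; −1 → 2.
Latitude square 2; +1 → 3.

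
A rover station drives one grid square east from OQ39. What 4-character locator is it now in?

Longitude square 3; +1 → 4.
The latitude characters are unchanged.

OQ49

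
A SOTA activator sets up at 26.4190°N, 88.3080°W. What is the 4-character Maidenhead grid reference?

Add 180° to longitude and 90° to latitude: 91.69, 116.42.
Field: 91.69/20 → 4 → E, 116.42/10 → 11 → L; chars EL.
Square: 11.69/2 → 5, 6.42/1 → 6; chars 56.

EL56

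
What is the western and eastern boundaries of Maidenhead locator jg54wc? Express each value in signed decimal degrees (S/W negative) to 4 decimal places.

Field J=9, G=6: +9·20° lon, +6·10° lat → SW at lon 0°, lat -30°.
Square 5, 4: +5·2° lon, +4·1° lat → SW at lon 10°, lat -26°.
Subsquare w=22, c=2: +22·0.0833333° lon, +2·0.0416667° lat → SW at lon 11.8333°, lat -25.9167°.
Cell spans 0.0833333° lon × 0.0416667° lat.
west 11.8333, east 11.9167.

11.8333, 11.9167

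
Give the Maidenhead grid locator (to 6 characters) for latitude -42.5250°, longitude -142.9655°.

BE87ml

Add 180° to longitude and 90° to latitude: 37.0345, 47.4750.
Field: lon ⌊37.0345/20⌋ = 1 → B; lat ⌊47.4750/10⌋ = 4 → E.
Square: lon ⌊17.0345/2⌋ = 8; lat ⌊7.4750/1⌋ = 7.
Subsquare: lon ⌊1.0345/0.0833333⌋ = 12 → m; lat ⌊0.4750/0.0416667⌋ = 11 → l.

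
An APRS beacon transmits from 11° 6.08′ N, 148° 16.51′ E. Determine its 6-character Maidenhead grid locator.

QK41dc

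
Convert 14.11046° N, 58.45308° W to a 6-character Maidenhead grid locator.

GK04sc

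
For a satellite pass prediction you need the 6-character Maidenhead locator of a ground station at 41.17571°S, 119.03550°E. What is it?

OE98mt

Shift to the Maidenhead origin (180°W, 90°S): lon 299.0355, lat 48.8243.
Field: lon ⌊299.0355/20⌋ = 14 → O; lat ⌊48.8243/10⌋ = 4 → E.
Square: lon ⌊19.0355/2⌋ = 9; lat ⌊8.8243/1⌋ = 8.
Subsquare: lon ⌊1.0355/0.0833333⌋ = 12 → m; lat ⌊0.8243/0.0416667⌋ = 19 → t.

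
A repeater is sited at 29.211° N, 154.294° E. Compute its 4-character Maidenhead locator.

QL79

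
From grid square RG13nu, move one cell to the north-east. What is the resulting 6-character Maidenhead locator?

RG13ov

Longitude subsquare n = 13; +1 → 14 = o.
Latitude subsquare u = 20; +1 → 21 = v.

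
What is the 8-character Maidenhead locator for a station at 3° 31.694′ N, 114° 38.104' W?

DJ23qm36

Shift to the Maidenhead origin (180°W, 90°S): lon 65.36493, lat 93.52823.
Field (20°×10°, letters A–R): lon ⌊65.36493/20⌋ = 3 → D; lat ⌊93.52823/10⌋ = 9 → J.
Square (2°×1°, digits 0–9): lon ⌊5.36493/2⌋ = 2; lat ⌊3.52823/1⌋ = 3.
Subsquare (5′×2.5′, letters a–x): lon ⌊1.36493/0.0833333⌋ = 16 → q; lat ⌊0.52823/0.0416667⌋ = 12 → m.
Extended square (30″×15″, digits 0–9): lon ⌊0.03160/0.00833333⌋ = 3; lat ⌊0.02823/0.00416667⌋ = 6.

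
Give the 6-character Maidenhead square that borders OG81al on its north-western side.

Longitude subsquare a = 0; −1 → -1, wraps to 23 = x, carry into square.
Longitude square 8; −1 → 7.
Latitude subsquare l = 11; +1 → 12 = m.

OG71xm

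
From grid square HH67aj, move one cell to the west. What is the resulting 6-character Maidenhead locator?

HH57xj

Longitude subsquare a = 0; −1 → -1, wraps to 23 = x, carry into square.
Longitude square 6; −1 → 5.
The latitude characters are unchanged.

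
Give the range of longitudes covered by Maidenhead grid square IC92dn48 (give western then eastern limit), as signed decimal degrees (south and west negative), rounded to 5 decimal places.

Field I=8, C=2: +8·20° lon, +2·10° lat → SW at lon -20°, lat -70°.
Square 9, 2: +9·2° lon, +2·1° lat → SW at lon -2°, lat -68°.
Subsquare d=3, n=13: +3·0.0833333° lon, +13·0.0416667° lat → SW at lon -1.75°, lat -67.4583°.
Extended square 4, 8: +4·0.00833333° lon, +8·0.00416667° lat → SW at lon -1.71667°, lat -67.425°.
Cell spans 0.00833333° lon × 0.00416667° lat.
west -1.71667, east -1.70833.

-1.71667, -1.70833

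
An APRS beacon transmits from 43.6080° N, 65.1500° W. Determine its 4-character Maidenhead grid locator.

FN73

Shift to the Maidenhead origin (180°W, 90°S): lon 114.85, lat 133.61.
Field: 114.85/20 → 5 → F, 133.61/10 → 13 → N; chars FN.
Square: 14.85/2 → 7, 3.61/1 → 3; chars 73.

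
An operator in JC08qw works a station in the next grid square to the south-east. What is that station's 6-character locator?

JC08rv

Longitude subsquare q = 16; +1 → 17 = r.
Latitude subsquare w = 22; −1 → 21 = v.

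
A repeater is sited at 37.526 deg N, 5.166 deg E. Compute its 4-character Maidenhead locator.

Add 180° to longitude and 90° to latitude: 185.17, 127.53.
Field (20°×10°, letters A–R): 185.17/20 → 9 → J, 127.53/10 → 12 → M; chars JM.
Square (2°×1°, digits 0–9): 5.17/2 → 2, 7.53/1 → 7; chars 27.

JM27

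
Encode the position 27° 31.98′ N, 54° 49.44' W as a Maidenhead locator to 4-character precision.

GL27

Shift to the Maidenhead origin (180°W, 90°S): lon 125.18, lat 117.53.
Field (20°×10°, letters A–R): lon ⌊125.18/20⌋ = 6 → G; lat ⌊117.53/10⌋ = 11 → L.
Square (2°×1°, digits 0–9): lon ⌊5.18/2⌋ = 2; lat ⌊7.53/1⌋ = 7.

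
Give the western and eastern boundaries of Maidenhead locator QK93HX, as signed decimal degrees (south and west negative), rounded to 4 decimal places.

158.5833, 158.6667

Field Q=16, K=10: +16·20° lon, +10·10° lat → SW at lon 140°, lat 10°.
Square 9, 3: +9·2° lon, +3·1° lat → SW at lon 158°, lat 13°.
Subsquare h=7, x=23: +7·0.0833333° lon, +23·0.0416667° lat → SW at lon 158.583°, lat 13.9583°.
Cell spans 0.0833333° lon × 0.0416667° lat.
west 158.5833, east 158.6667.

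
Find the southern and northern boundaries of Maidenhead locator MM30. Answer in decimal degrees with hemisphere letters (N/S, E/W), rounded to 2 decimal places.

Field M=12, M=12: +12·20° lon, +12·10° lat → SW at lon 60°, lat 30°.
Square 3, 0: +3·2° lon, +0·1° lat → SW at lon 66°, lat 30°.
Cell spans 2° lon × 1° lat.
south 30.00° N, north 31.00° N.

30.00° N, 31.00° N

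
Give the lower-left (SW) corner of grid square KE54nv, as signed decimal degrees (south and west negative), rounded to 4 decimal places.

-45.1250, 31.0833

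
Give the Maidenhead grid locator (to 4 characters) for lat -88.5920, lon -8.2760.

IA51

Add 180° to longitude and 90° to latitude: 171.72, 1.41.
Field: 171.72/20 → 8 → I, 1.41/10 → 0 → A; chars IA.
Square: 11.72/2 → 5, 1.41/1 → 1; chars 51.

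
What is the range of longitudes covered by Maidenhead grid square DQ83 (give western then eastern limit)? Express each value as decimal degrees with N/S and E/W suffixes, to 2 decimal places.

104.00° W, 102.00° W

Field D=3, Q=16: +3·20° lon, +16·10° lat → SW at lon -120°, lat 70°.
Square 8, 3: +8·2° lon, +3·1° lat → SW at lon -104°, lat 73°.
Cell spans 2° lon × 1° lat.
west 104.00° W, east 102.00° W.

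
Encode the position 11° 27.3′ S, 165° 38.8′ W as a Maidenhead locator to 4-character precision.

Add 180° to longitude and 90° to latitude: 14.35, 78.55.
Field: 14.35/20 → 0 → A, 78.55/10 → 7 → H; chars AH.
Square: 14.35/2 → 7, 8.55/1 → 8; chars 78.

AH78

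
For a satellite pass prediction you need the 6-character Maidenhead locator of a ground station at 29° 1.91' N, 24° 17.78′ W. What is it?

HL79ua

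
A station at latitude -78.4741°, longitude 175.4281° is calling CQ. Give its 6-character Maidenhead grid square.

Offset from 180°W / 90°S: lon 355.4281°, lat 11.5259°.
Field: lon ⌊355.4281/20⌋ = 17 → R; lat ⌊11.5259/10⌋ = 1 → B.
Square: lon ⌊15.4281/2⌋ = 7; lat ⌊1.5259/1⌋ = 1.
Subsquare: lon ⌊1.4281/0.0833333⌋ = 17 → r; lat ⌊0.5259/0.0416667⌋ = 12 → m.

RB71rm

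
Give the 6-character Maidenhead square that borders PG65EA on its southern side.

Latitude subsquare a = 0; −1 → -1, wraps to 23 = x, carry into square.
Latitude square 5; −1 → 4.
The longitude characters are unchanged.

PG64ex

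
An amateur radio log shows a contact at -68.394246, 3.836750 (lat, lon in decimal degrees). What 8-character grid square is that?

JC11wo05

Shift to the Maidenhead origin (180°W, 90°S): lon 183.83675, lat 21.60575.
Field: lon ⌊183.83675/20⌋ = 9 → J; lat ⌊21.60575/10⌋ = 2 → C.
Square: lon ⌊3.83675/2⌋ = 1; lat ⌊1.60575/1⌋ = 1.
Subsquare: lon ⌊1.83675/0.0833333⌋ = 22 → w; lat ⌊0.60575/0.0416667⌋ = 14 → o.
Extended square: lon ⌊0.00342/0.00833333⌋ = 0; lat ⌊0.02242/0.00416667⌋ = 5.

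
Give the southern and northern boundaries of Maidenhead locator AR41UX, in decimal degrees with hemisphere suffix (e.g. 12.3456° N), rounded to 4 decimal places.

81.9583° N, 82.0000° N

Field A=0, R=17: +0·20° lon, +17·10° lat → SW at lon -180°, lat 80°.
Square 4, 1: +4·2° lon, +1·1° lat → SW at lon -172°, lat 81°.
Subsquare u=20, x=23: +20·0.0833333° lon, +23·0.0416667° lat → SW at lon -170.333°, lat 81.9583°.
Cell spans 0.0833333° lon × 0.0416667° lat.
south 81.9583° N, north 82.0000° N.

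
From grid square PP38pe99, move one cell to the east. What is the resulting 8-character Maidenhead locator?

PP38qe09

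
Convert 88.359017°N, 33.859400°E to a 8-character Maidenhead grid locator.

KR68wi36

Offset from 180°W / 90°S: lon 213.85940°, lat 178.35902°.
Field (20°×10°, letters A–R): lon ⌊213.85940/20⌋ = 10 → K; lat ⌊178.35902/10⌋ = 17 → R.
Square (2°×1°, digits 0–9): lon ⌊13.85940/2⌋ = 6; lat ⌊8.35902/1⌋ = 8.
Subsquare (5′×2.5′, letters a–x): lon ⌊1.85940/0.0833333⌋ = 22 → w; lat ⌊0.35902/0.0416667⌋ = 8 → i.
Extended square (30″×15″, digits 0–9): lon ⌊0.02607/0.00833333⌋ = 3; lat ⌊0.02568/0.00416667⌋ = 6.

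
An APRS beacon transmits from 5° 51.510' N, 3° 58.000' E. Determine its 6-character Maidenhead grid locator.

Offset from 180°W / 90°S: lon 183.9667°, lat 95.8585°.
Field: 183.9667/20 → 9 → J, 95.8585/10 → 9 → J; chars JJ.
Square: 3.9667/2 → 1, 5.8585/1 → 5; chars 15.
Subsquare: 1.9667/0.0833333 → 23 → x, 0.8585/0.0416667 → 20 → u; chars xu.

JJ15xu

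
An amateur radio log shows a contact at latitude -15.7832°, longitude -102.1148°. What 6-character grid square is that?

DH84wf

Shift to the Maidenhead origin (180°W, 90°S): lon 77.8852, lat 74.2168.
Field (20°×10°, letters A–R): lon ⌊77.8852/20⌋ = 3 → D; lat ⌊74.2168/10⌋ = 7 → H.
Square (2°×1°, digits 0–9): lon ⌊17.8852/2⌋ = 8; lat ⌊4.2168/1⌋ = 4.
Subsquare (5′×2.5′, letters a–x): lon ⌊1.8852/0.0833333⌋ = 22 → w; lat ⌊0.2168/0.0416667⌋ = 5 → f.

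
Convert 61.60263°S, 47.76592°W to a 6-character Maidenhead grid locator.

GC68cj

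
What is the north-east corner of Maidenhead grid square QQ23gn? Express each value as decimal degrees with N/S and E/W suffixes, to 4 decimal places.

73.5833° N, 144.5833° E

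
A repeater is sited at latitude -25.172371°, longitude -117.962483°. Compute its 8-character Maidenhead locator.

Add 180° to longitude and 90° to latitude: 62.03752, 64.82763.
Field: lon ⌊62.03752/20⌋ = 3 → D; lat ⌊64.82763/10⌋ = 6 → G.
Square: lon ⌊2.03752/2⌋ = 1; lat ⌊4.82763/1⌋ = 4.
Subsquare: lon ⌊0.03752/0.0833333⌋ = 0 → a; lat ⌊0.82763/0.0416667⌋ = 19 → t.
Extended square: lon ⌊0.03752/0.00833333⌋ = 4; lat ⌊0.03596/0.00416667⌋ = 8.

DG14at48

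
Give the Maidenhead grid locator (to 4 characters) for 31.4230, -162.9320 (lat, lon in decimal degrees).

AM81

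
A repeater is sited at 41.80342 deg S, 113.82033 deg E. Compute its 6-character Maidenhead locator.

Add 180° to longitude and 90° to latitude: 293.8203, 48.1966.
Field (20°×10°, letters A–R): lon ⌊293.8203/20⌋ = 14 → O; lat ⌊48.1966/10⌋ = 4 → E.
Square (2°×1°, digits 0–9): lon ⌊13.8203/2⌋ = 6; lat ⌊8.1966/1⌋ = 8.
Subsquare (5′×2.5′, letters a–x): lon ⌊1.8203/0.0833333⌋ = 21 → v; lat ⌊0.1966/0.0416667⌋ = 4 → e.

OE68ve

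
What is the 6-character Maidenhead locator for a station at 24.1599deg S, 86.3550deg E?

NG35eu

Add 180° to longitude and 90° to latitude: 266.3550, 65.8401.
Field: lon ⌊266.3550/20⌋ = 13 → N; lat ⌊65.8401/10⌋ = 6 → G.
Square: lon ⌊6.3550/2⌋ = 3; lat ⌊5.8401/1⌋ = 5.
Subsquare: lon ⌊0.3550/0.0833333⌋ = 4 → e; lat ⌊0.8401/0.0416667⌋ = 20 → u.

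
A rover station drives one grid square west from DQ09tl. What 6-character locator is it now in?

Longitude subsquare t = 19; −1 → 18 = s.
The latitude characters are unchanged.

DQ09sl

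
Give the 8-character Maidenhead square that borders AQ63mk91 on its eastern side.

AQ63nk01

Longitude extended square 9; +1 → 10, wraps to 0, carry into subsquare.
Longitude subsquare m = 12; +1 → 13 = n.
The latitude characters are unchanged.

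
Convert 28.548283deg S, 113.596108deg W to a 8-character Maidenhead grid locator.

DG31ek88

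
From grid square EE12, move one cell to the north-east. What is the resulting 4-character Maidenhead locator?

EE23

Longitude square 1; +1 → 2.
Latitude square 2; +1 → 3.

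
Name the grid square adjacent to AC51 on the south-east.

AC60

Longitude square 5; +1 → 6.
Latitude square 1; −1 → 0.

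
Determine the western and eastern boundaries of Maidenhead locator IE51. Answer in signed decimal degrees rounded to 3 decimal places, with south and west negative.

Field I=8, E=4: +8·20° lon, +4·10° lat → SW at lon -20°, lat -50°.
Square 5, 1: +5·2° lon, +1·1° lat → SW at lon -10°, lat -49°.
Cell spans 2° lon × 1° lat.
west -10.000, east -8.000.

-10.000, -8.000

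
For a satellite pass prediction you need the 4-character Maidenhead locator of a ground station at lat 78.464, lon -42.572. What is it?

Add 180° to longitude and 90° to latitude: 137.43, 168.46.
Field: lon ⌊137.43/20⌋ = 6 → G; lat ⌊168.46/10⌋ = 16 → Q.
Square: lon ⌊17.43/2⌋ = 8; lat ⌊8.46/1⌋ = 8.

GQ88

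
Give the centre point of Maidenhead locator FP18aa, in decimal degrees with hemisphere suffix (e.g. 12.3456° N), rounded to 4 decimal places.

68.0208° N, 77.9583° W

Field F=5, P=15: +5·20° lon, +15·10° lat → SW at lon -80°, lat 60°.
Square 1, 8: +1·2° lon, +8·1° lat → SW at lon -78°, lat 68°.
Subsquare a=0, a=0: +0·0.0833333° lon, +0·0.0416667° lat → SW at lon -78°, lat 68°.
Cell spans 0.0833333° lon × 0.0416667° lat. Centre is SW corner plus half of each.
latitude 68.0208° N, longitude 77.9583° W.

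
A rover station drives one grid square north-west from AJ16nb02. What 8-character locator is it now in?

AJ16mb93

Longitude extended square 0; −1 → -1, wraps to 9, carry into subsquare.
Longitude subsquare n = 13; −1 → 12 = m.
Latitude extended square 2; +1 → 3.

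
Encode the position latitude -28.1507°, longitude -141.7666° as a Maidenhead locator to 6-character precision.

Add 180° to longitude and 90° to latitude: 38.2334, 61.8493.
Field: 38.2334/20 → 1 → B, 61.8493/10 → 6 → G; chars BG.
Square: 18.2334/2 → 9, 1.8493/1 → 1; chars 91.
Subsquare: 0.2334/0.0833333 → 2 → c, 0.8493/0.0416667 → 20 → u; chars cu.

BG91cu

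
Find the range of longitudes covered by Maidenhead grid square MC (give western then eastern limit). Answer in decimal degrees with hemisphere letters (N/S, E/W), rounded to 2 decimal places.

60.00° E, 80.00° E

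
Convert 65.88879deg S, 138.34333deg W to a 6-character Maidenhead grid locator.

CC04tc

Shift to the Maidenhead origin (180°W, 90°S): lon 41.6567, lat 24.1112.
Field: 41.6567/20 → 2 → C, 24.1112/10 → 2 → C; chars CC.
Square: 1.6567/2 → 0, 4.1112/1 → 4; chars 04.
Subsquare: 1.6567/0.0833333 → 19 → t, 0.1112/0.0416667 → 2 → c; chars tc.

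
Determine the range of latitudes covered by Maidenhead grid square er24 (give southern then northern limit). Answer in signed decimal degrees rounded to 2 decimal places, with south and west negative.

84.00, 85.00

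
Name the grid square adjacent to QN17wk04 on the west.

QN17vk94

Longitude extended square 0; −1 → -1, wraps to 9, carry into subsquare.
Longitude subsquare w = 22; −1 → 21 = v.
The latitude characters are unchanged.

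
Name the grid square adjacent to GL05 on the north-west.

FL96

Longitude square 0; −1 → -1, wraps to 9, carry into field.
Longitude field G = 6; −1 → 5 = F.
Latitude square 5; +1 → 6.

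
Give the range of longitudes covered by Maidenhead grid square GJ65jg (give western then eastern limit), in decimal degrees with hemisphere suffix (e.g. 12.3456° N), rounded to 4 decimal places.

47.2500° W, 47.1667° W

Field G=6, J=9: +6·20° lon, +9·10° lat → SW at lon -60°, lat 0°.
Square 6, 5: +6·2° lon, +5·1° lat → SW at lon -48°, lat 5°.
Subsquare j=9, g=6: +9·0.0833333° lon, +6·0.0416667° lat → SW at lon -47.25°, lat 5.25°.
Cell spans 0.0833333° lon × 0.0416667° lat.
west 47.2500° W, east 47.1667° W.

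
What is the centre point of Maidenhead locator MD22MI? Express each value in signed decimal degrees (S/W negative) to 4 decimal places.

Field M=12, D=3: +12·20° lon, +3·10° lat → SW at lon 60°, lat -60°.
Square 2, 2: +2·2° lon, +2·1° lat → SW at lon 64°, lat -58°.
Subsquare m=12, i=8: +12·0.0833333° lon, +8·0.0416667° lat → SW at lon 65°, lat -57.6667°.
Cell spans 0.0833333° lon × 0.0416667° lat. Centre is SW corner plus half of each.
latitude -57.6458, longitude 65.0417.

-57.6458, 65.0417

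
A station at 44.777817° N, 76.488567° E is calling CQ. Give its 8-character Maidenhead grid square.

MN84fs86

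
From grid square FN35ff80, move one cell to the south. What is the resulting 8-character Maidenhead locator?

FN35fe89

Latitude extended square 0; −1 → -1, wraps to 9, carry into subsquare.
Latitude subsquare f = 5; −1 → 4 = e.
The longitude characters are unchanged.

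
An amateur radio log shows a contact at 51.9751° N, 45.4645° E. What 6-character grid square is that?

Shift to the Maidenhead origin (180°W, 90°S): lon 225.4645, lat 141.9751.
Field (20°×10°, letters A–R): 225.4645/20 → 11 → L, 141.9751/10 → 14 → O; chars LO.
Square (2°×1°, digits 0–9): 5.4645/2 → 2, 1.9751/1 → 1; chars 21.
Subsquare (5′×2.5′, letters a–x): 1.4645/0.0833333 → 17 → r, 0.9751/0.0416667 → 23 → x; chars rx.

LO21rx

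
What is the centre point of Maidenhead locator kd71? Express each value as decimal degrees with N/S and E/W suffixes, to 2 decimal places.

58.50° S, 35.00° E

Field K=10, D=3: +10·20° lon, +3·10° lat → SW at lon 20°, lat -60°.
Square 7, 1: +7·2° lon, +1·1° lat → SW at lon 34°, lat -59°.
Cell spans 2° lon × 1° lat. Centre is SW corner plus half of each.
latitude 58.50° S, longitude 35.00° E.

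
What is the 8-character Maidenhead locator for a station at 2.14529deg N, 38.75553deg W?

HJ02od94

Shift to the Maidenhead origin (180°W, 90°S): lon 141.24447, lat 92.14529.
Field: 141.24447/20 → 7 → H, 92.14529/10 → 9 → J; chars HJ.
Square: 1.24447/2 → 0, 2.14529/1 → 2; chars 02.
Subsquare: 1.24447/0.0833333 → 14 → o, 0.14529/0.0416667 → 3 → d; chars od.
Extended square: 0.07780/0.00833333 → 9, 0.02029/0.00416667 → 4; chars 94.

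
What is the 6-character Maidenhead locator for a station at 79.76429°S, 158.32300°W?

BB00uf

Add 180° to longitude and 90° to latitude: 21.6770, 10.2357.
Field (20°×10°, letters A–R): lon ⌊21.6770/20⌋ = 1 → B; lat ⌊10.2357/10⌋ = 1 → B.
Square (2°×1°, digits 0–9): lon ⌊1.6770/2⌋ = 0; lat ⌊0.2357/1⌋ = 0.
Subsquare (5′×2.5′, letters a–x): lon ⌊1.6770/0.0833333⌋ = 20 → u; lat ⌊0.2357/0.0416667⌋ = 5 → f.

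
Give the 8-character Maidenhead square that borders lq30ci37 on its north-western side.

LQ30ci28

Longitude extended square 3; −1 → 2.
Latitude extended square 7; +1 → 8.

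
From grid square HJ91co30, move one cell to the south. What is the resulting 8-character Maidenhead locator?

Latitude extended square 0; −1 → -1, wraps to 9, carry into subsquare.
Latitude subsquare o = 14; −1 → 13 = n.
The longitude characters are unchanged.

HJ91cn39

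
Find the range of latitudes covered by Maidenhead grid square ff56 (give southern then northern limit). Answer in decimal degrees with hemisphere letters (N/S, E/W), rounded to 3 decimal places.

34.000° S, 33.000° S

Field F=5, F=5: +5·20° lon, +5·10° lat → SW at lon -80°, lat -40°.
Square 5, 6: +5·2° lon, +6·1° lat → SW at lon -70°, lat -34°.
Cell spans 2° lon × 1° lat.
south 34.000° S, north 33.000° S.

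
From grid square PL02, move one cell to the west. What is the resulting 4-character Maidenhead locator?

Longitude square 0; −1 → -1, wraps to 9, carry into field.
Longitude field P = 15; −1 → 14 = O.
The latitude characters are unchanged.

OL92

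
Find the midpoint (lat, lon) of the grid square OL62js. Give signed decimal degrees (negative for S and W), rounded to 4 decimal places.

Field O=14, L=11: +14·20° lon, +11·10° lat → SW at lon 100°, lat 20°.
Square 6, 2: +6·2° lon, +2·1° lat → SW at lon 112°, lat 22°.
Subsquare j=9, s=18: +9·0.0833333° lon, +18·0.0416667° lat → SW at lon 112.75°, lat 22.75°.
Cell spans 0.0833333° lon × 0.0416667° lat. Centre is SW corner plus half of each.
latitude 22.7708, longitude 112.7917.

22.7708, 112.7917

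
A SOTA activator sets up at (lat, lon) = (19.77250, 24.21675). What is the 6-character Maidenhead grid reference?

Add 180° to longitude and 90° to latitude: 204.2167, 109.7725.
Field: lon ⌊204.2167/20⌋ = 10 → K; lat ⌊109.7725/10⌋ = 10 → K.
Square: lon ⌊4.2167/2⌋ = 2; lat ⌊9.7725/1⌋ = 9.
Subsquare: lon ⌊0.2167/0.0833333⌋ = 2 → c; lat ⌊0.7725/0.0416667⌋ = 18 → s.

KK29cs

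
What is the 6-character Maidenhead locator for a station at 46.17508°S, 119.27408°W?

DE03it

Add 180° to longitude and 90° to latitude: 60.7259, 43.8249.
Field (20°×10°, letters A–R): 60.7259/20 → 3 → D, 43.8249/10 → 4 → E; chars DE.
Square (2°×1°, digits 0–9): 0.7259/2 → 0, 3.8249/1 → 3; chars 03.
Subsquare (5′×2.5′, letters a–x): 0.7259/0.0833333 → 8 → i, 0.8249/0.0416667 → 19 → t; chars it.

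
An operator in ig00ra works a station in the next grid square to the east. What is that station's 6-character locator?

Longitude subsquare r = 17; +1 → 18 = s.
The latitude characters are unchanged.

IG00sa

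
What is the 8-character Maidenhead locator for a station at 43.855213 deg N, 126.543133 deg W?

CN63ru45

Offset from 180°W / 90°S: lon 53.45687°, lat 133.85521°.
Field: lon ⌊53.45687/20⌋ = 2 → C; lat ⌊133.85521/10⌋ = 13 → N.
Square: lon ⌊13.45687/2⌋ = 6; lat ⌊3.85521/1⌋ = 3.
Subsquare: lon ⌊1.45687/0.0833333⌋ = 17 → r; lat ⌊0.85521/0.0416667⌋ = 20 → u.
Extended square: lon ⌊0.04020/0.00833333⌋ = 4; lat ⌊0.02188/0.00416667⌋ = 5.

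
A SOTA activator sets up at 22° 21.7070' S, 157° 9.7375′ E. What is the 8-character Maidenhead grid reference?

Offset from 180°W / 90°S: lon 337.16229°, lat 67.63822°.
Field (20°×10°, letters A–R): 337.16229/20 → 16 → Q, 67.63822/10 → 6 → G; chars QG.
Square (2°×1°, digits 0–9): 17.16229/2 → 8, 7.63822/1 → 7; chars 87.
Subsquare (5′×2.5′, letters a–x): 1.16229/0.0833333 → 13 → n, 0.63822/0.0416667 → 15 → p; chars np.
Extended square (30″×15″, digits 0–9): 0.07896/0.00833333 → 9, 0.01322/0.00416667 → 3; chars 93.

QG87np93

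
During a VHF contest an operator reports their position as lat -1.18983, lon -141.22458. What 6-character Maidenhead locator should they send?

Add 180° to longitude and 90° to latitude: 38.7754, 88.8102.
Field (20°×10°, letters A–R): 38.7754/20 → 1 → B, 88.8102/10 → 8 → I; chars BI.
Square (2°×1°, digits 0–9): 18.7754/2 → 9, 8.8102/1 → 8; chars 98.
Subsquare (5′×2.5′, letters a–x): 0.7754/0.0833333 → 9 → j, 0.8102/0.0416667 → 19 → t; chars jt.

BI98jt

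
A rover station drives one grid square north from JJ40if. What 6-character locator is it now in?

JJ40ig

Latitude subsquare f = 5; +1 → 6 = g.
The longitude characters are unchanged.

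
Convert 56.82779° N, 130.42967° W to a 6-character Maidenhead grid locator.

Offset from 180°W / 90°S: lon 49.5703°, lat 146.8278°.
Field: lon ⌊49.5703/20⌋ = 2 → C; lat ⌊146.8278/10⌋ = 14 → O.
Square: lon ⌊9.5703/2⌋ = 4; lat ⌊6.8278/1⌋ = 6.
Subsquare: lon ⌊1.5703/0.0833333⌋ = 18 → s; lat ⌊0.8278/0.0416667⌋ = 19 → t.

CO46st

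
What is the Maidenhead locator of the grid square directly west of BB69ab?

BB59xb

Longitude subsquare a = 0; −1 → -1, wraps to 23 = x, carry into square.
Longitude square 6; −1 → 5.
The latitude characters are unchanged.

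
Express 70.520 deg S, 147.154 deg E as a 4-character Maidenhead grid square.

Shift to the Maidenhead origin (180°W, 90°S): lon 327.15, lat 19.48.
Field (20°×10°, letters A–R): lon ⌊327.15/20⌋ = 16 → Q; lat ⌊19.48/10⌋ = 1 → B.
Square (2°×1°, digits 0–9): lon ⌊7.15/2⌋ = 3; lat ⌊9.48/1⌋ = 9.

QB39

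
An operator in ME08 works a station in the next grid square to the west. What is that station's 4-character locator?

Longitude square 0; −1 → -1, wraps to 9, carry into field.
Longitude field M = 12; −1 → 11 = L.
The latitude characters are unchanged.

LE98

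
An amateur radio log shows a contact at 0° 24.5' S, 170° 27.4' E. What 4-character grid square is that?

RI59

Offset from 180°W / 90°S: lon 350.46°, lat 89.59°.
Field (20°×10°, letters A–R): 350.46/20 → 17 → R, 89.59/10 → 8 → I; chars RI.
Square (2°×1°, digits 0–9): 10.46/2 → 5, 9.59/1 → 9; chars 59.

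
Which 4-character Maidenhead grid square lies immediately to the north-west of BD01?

Longitude square 0; −1 → -1, wraps to 9, carry into field.
Longitude field B = 1; −1 → 0 = A.
Latitude square 1; +1 → 2.

AD92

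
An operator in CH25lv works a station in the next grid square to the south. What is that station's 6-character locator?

CH25lu

Latitude subsquare v = 21; −1 → 20 = u.
The longitude characters are unchanged.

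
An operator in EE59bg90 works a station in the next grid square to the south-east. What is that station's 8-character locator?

EE59cf09

Longitude extended square 9; +1 → 10, wraps to 0, carry into subsquare.
Longitude subsquare b = 1; +1 → 2 = c.
Latitude extended square 0; −1 → -1, wraps to 9, carry into subsquare.
Latitude subsquare g = 6; −1 → 5 = f.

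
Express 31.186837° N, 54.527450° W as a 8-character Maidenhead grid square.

GM21re64

Shift to the Maidenhead origin (180°W, 90°S): lon 125.47255, lat 121.18684.
Field (20°×10°, letters A–R): 125.47255/20 → 6 → G, 121.18684/10 → 12 → M; chars GM.
Square (2°×1°, digits 0–9): 5.47255/2 → 2, 1.18684/1 → 1; chars 21.
Subsquare (5′×2.5′, letters a–x): 1.47255/0.0833333 → 17 → r, 0.18684/0.0416667 → 4 → e; chars re.
Extended square (30″×15″, digits 0–9): 0.05588/0.00833333 → 6, 0.02017/0.00416667 → 4; chars 64.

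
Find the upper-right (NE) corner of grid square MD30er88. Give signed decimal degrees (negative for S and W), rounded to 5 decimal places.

Field M=12, D=3: +12·20° lon, +3·10° lat → SW at lon 60°, lat -60°.
Square 3, 0: +3·2° lon, +0·1° lat → SW at lon 66°, lat -60°.
Subsquare e=4, r=17: +4·0.0833333° lon, +17·0.0416667° lat → SW at lon 66.3333°, lat -59.2917°.
Extended square 8, 8: +8·0.00833333° lon, +8·0.00416667° lat → SW at lon 66.4°, lat -59.2583°.
Cell spans 0.00833333° lon × 0.00416667° lat. NE corner is SW corner plus one full cell.
latitude -59.25417, longitude 66.40833.

-59.25417, 66.40833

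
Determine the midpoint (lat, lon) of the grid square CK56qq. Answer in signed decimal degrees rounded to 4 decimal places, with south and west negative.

16.6875, -128.6250

Field C=2, K=10: +2·20° lon, +10·10° lat → SW at lon -140°, lat 10°.
Square 5, 6: +5·2° lon, +6·1° lat → SW at lon -130°, lat 16°.
Subsquare q=16, q=16: +16·0.0833333° lon, +16·0.0416667° lat → SW at lon -128.667°, lat 16.6667°.
Cell spans 0.0833333° lon × 0.0416667° lat. Centre is SW corner plus half of each.
latitude 16.6875, longitude -128.6250.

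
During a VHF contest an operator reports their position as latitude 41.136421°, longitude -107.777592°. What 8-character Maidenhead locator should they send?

DN61cd62

Add 180° to longitude and 90° to latitude: 72.22241, 131.13642.
Field: 72.22241/20 → 3 → D, 131.13642/10 → 13 → N; chars DN.
Square: 12.22241/2 → 6, 1.13642/1 → 1; chars 61.
Subsquare: 0.22241/0.0833333 → 2 → c, 0.13642/0.0416667 → 3 → d; chars cd.
Extended square: 0.05574/0.00833333 → 6, 0.01142/0.00416667 → 2; chars 62.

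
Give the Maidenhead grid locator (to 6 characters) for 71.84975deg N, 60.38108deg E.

MQ01eu

Shift to the Maidenhead origin (180°W, 90°S): lon 240.3811, lat 161.8498.
Field: 240.3811/20 → 12 → M, 161.8498/10 → 16 → Q; chars MQ.
Square: 0.3811/2 → 0, 1.8498/1 → 1; chars 01.
Subsquare: 0.3811/0.0833333 → 4 → e, 0.8498/0.0416667 → 20 → u; chars eu.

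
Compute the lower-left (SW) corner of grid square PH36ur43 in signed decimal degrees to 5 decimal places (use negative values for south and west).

Field P=15, H=7: +15·20° lon, +7·10° lat → SW at lon 120°, lat -20°.
Square 3, 6: +3·2° lon, +6·1° lat → SW at lon 126°, lat -14°.
Subsquare u=20, r=17: +20·0.0833333° lon, +17·0.0416667° lat → SW at lon 127.667°, lat -13.2917°.
Extended square 4, 3: +4·0.00833333° lon, +3·0.00416667° lat → SW at lon 127.7°, lat -13.2792°.
latitude -13.27917, longitude 127.70000.

-13.27917, 127.70000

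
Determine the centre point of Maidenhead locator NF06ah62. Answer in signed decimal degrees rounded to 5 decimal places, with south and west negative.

-33.69792, 80.05417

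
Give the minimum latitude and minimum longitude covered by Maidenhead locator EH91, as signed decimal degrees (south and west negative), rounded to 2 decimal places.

-19.00, -82.00

Field E=4, H=7: +4·20° lon, +7·10° lat → SW at lon -100°, lat -20°.
Square 9, 1: +9·2° lon, +1·1° lat → SW at lon -82°, lat -19°.
latitude -19.00, longitude -82.00.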